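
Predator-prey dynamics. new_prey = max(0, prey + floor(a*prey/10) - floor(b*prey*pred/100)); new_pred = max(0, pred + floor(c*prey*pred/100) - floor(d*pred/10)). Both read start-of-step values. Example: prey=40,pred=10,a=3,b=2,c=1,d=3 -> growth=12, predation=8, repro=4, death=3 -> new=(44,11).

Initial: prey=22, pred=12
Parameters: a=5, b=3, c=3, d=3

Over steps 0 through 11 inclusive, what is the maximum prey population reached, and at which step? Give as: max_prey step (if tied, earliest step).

Step 1: prey: 22+11-7=26; pred: 12+7-3=16
Step 2: prey: 26+13-12=27; pred: 16+12-4=24
Step 3: prey: 27+13-19=21; pred: 24+19-7=36
Step 4: prey: 21+10-22=9; pred: 36+22-10=48
Step 5: prey: 9+4-12=1; pred: 48+12-14=46
Step 6: prey: 1+0-1=0; pred: 46+1-13=34
Step 7: prey: 0+0-0=0; pred: 34+0-10=24
Step 8: prey: 0+0-0=0; pred: 24+0-7=17
Step 9: prey: 0+0-0=0; pred: 17+0-5=12
Step 10: prey: 0+0-0=0; pred: 12+0-3=9
Step 11: prey: 0+0-0=0; pred: 9+0-2=7
Max prey = 27 at step 2

Answer: 27 2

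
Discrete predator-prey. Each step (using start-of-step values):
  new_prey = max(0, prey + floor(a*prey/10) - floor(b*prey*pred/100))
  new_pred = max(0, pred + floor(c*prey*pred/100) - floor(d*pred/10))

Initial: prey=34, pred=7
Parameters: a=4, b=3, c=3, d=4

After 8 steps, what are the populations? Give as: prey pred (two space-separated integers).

Step 1: prey: 34+13-7=40; pred: 7+7-2=12
Step 2: prey: 40+16-14=42; pred: 12+14-4=22
Step 3: prey: 42+16-27=31; pred: 22+27-8=41
Step 4: prey: 31+12-38=5; pred: 41+38-16=63
Step 5: prey: 5+2-9=0; pred: 63+9-25=47
Step 6: prey: 0+0-0=0; pred: 47+0-18=29
Step 7: prey: 0+0-0=0; pred: 29+0-11=18
Step 8: prey: 0+0-0=0; pred: 18+0-7=11

Answer: 0 11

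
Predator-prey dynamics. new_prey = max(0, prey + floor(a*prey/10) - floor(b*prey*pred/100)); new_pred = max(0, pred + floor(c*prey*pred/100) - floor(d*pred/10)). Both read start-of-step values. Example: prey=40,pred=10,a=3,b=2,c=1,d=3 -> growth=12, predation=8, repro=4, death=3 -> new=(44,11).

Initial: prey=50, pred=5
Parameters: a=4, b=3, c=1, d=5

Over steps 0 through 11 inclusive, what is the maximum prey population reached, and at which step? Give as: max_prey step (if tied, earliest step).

Step 1: prey: 50+20-7=63; pred: 5+2-2=5
Step 2: prey: 63+25-9=79; pred: 5+3-2=6
Step 3: prey: 79+31-14=96; pred: 6+4-3=7
Step 4: prey: 96+38-20=114; pred: 7+6-3=10
Step 5: prey: 114+45-34=125; pred: 10+11-5=16
Step 6: prey: 125+50-60=115; pred: 16+20-8=28
Step 7: prey: 115+46-96=65; pred: 28+32-14=46
Step 8: prey: 65+26-89=2; pred: 46+29-23=52
Step 9: prey: 2+0-3=0; pred: 52+1-26=27
Step 10: prey: 0+0-0=0; pred: 27+0-13=14
Step 11: prey: 0+0-0=0; pred: 14+0-7=7
Max prey = 125 at step 5

Answer: 125 5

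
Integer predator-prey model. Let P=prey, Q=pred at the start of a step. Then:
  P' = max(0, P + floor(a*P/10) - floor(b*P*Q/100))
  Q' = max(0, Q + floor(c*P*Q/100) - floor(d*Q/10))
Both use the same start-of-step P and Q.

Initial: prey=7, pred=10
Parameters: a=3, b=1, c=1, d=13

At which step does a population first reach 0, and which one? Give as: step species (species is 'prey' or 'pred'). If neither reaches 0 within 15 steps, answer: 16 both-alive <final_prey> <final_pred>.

Step 1: prey: 7+2-0=9; pred: 10+0-13=0
First extinction: pred at step 1

Answer: 1 pred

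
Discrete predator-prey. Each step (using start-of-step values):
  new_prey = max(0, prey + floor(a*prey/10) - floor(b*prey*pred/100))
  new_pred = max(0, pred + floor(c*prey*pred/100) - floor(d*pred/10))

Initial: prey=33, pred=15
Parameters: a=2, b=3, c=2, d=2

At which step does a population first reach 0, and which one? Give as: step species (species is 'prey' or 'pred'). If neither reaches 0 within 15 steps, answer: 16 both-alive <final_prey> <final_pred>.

Step 1: prey: 33+6-14=25; pred: 15+9-3=21
Step 2: prey: 25+5-15=15; pred: 21+10-4=27
Step 3: prey: 15+3-12=6; pred: 27+8-5=30
Step 4: prey: 6+1-5=2; pred: 30+3-6=27
Step 5: prey: 2+0-1=1; pred: 27+1-5=23
Step 6: prey: 1+0-0=1; pred: 23+0-4=19
Step 7: prey: 1+0-0=1; pred: 19+0-3=16
Step 8: prey: 1+0-0=1; pred: 16+0-3=13
Step 9: prey: 1+0-0=1; pred: 13+0-2=11
Step 10: prey: 1+0-0=1; pred: 11+0-2=9
Step 11: prey: 1+0-0=1; pred: 9+0-1=8
Step 12: prey: 1+0-0=1; pred: 8+0-1=7
Step 13: prey: 1+0-0=1; pred: 7+0-1=6
Step 14: prey: 1+0-0=1; pred: 6+0-1=5
Step 15: prey: 1+0-0=1; pred: 5+0-1=4
No extinction within 15 steps

Answer: 16 both-alive 1 4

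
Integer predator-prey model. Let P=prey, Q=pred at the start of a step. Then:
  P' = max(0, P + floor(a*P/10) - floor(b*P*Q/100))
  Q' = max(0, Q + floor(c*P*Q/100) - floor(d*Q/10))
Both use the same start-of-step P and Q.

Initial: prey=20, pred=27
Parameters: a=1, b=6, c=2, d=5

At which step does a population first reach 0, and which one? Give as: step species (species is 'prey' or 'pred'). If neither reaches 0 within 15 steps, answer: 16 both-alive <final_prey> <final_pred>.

Answer: 1 prey

Derivation:
Step 1: prey: 20+2-32=0; pred: 27+10-13=24
First extinction: prey at step 1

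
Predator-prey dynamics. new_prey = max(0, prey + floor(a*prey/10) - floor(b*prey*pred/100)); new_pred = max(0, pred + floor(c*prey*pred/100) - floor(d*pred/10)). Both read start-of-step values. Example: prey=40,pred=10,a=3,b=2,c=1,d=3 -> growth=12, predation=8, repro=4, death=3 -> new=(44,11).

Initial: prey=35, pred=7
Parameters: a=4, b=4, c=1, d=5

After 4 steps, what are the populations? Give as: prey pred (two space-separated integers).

Step 1: prey: 35+14-9=40; pred: 7+2-3=6
Step 2: prey: 40+16-9=47; pred: 6+2-3=5
Step 3: prey: 47+18-9=56; pred: 5+2-2=5
Step 4: prey: 56+22-11=67; pred: 5+2-2=5

Answer: 67 5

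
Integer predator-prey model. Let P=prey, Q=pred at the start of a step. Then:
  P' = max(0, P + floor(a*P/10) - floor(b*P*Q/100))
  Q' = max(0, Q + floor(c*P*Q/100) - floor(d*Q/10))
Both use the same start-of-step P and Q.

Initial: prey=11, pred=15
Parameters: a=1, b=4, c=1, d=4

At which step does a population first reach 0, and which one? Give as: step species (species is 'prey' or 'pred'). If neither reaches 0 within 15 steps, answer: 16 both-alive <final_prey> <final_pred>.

Step 1: prey: 11+1-6=6; pred: 15+1-6=10
Step 2: prey: 6+0-2=4; pred: 10+0-4=6
Step 3: prey: 4+0-0=4; pred: 6+0-2=4
Step 4: prey: 4+0-0=4; pred: 4+0-1=3
Step 5: prey: 4+0-0=4; pred: 3+0-1=2
Step 6: prey: 4+0-0=4; pred: 2+0-0=2
Steps 7-15: state stable at prey=4, pred=2 (no change)
No extinction within 15 steps

Answer: 16 both-alive 4 2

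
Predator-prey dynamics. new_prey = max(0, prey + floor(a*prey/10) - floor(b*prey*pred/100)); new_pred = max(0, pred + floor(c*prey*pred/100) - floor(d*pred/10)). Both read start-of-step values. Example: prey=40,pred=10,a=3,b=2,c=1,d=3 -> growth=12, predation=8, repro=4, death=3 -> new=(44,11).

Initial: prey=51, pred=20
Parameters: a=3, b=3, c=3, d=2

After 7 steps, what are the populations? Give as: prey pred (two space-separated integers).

Step 1: prey: 51+15-30=36; pred: 20+30-4=46
Step 2: prey: 36+10-49=0; pred: 46+49-9=86
Step 3: prey: 0+0-0=0; pred: 86+0-17=69
Step 4: prey: 0+0-0=0; pred: 69+0-13=56
Step 5: prey: 0+0-0=0; pred: 56+0-11=45
Step 6: prey: 0+0-0=0; pred: 45+0-9=36
Step 7: prey: 0+0-0=0; pred: 36+0-7=29

Answer: 0 29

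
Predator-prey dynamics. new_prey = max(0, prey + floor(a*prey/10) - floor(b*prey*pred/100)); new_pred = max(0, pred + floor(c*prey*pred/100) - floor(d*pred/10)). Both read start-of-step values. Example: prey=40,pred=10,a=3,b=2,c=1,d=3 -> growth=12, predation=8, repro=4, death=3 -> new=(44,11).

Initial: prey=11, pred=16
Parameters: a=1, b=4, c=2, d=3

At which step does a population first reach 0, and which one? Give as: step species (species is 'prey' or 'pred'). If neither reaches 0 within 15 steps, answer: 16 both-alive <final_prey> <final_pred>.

Step 1: prey: 11+1-7=5; pred: 16+3-4=15
Step 2: prey: 5+0-3=2; pred: 15+1-4=12
Step 3: prey: 2+0-0=2; pred: 12+0-3=9
Step 4: prey: 2+0-0=2; pred: 9+0-2=7
Step 5: prey: 2+0-0=2; pred: 7+0-2=5
Step 6: prey: 2+0-0=2; pred: 5+0-1=4
Step 7: prey: 2+0-0=2; pred: 4+0-1=3
Step 8: prey: 2+0-0=2; pred: 3+0-0=3
Steps 9-15: state stable at prey=2, pred=3 (no change)
No extinction within 15 steps

Answer: 16 both-alive 2 3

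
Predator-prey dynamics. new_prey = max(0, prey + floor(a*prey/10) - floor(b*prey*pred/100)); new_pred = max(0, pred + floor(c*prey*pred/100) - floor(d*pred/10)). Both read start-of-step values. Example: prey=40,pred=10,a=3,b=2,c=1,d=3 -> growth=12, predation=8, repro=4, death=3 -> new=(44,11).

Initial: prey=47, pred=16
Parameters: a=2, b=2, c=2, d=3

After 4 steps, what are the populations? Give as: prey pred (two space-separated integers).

Step 1: prey: 47+9-15=41; pred: 16+15-4=27
Step 2: prey: 41+8-22=27; pred: 27+22-8=41
Step 3: prey: 27+5-22=10; pred: 41+22-12=51
Step 4: prey: 10+2-10=2; pred: 51+10-15=46

Answer: 2 46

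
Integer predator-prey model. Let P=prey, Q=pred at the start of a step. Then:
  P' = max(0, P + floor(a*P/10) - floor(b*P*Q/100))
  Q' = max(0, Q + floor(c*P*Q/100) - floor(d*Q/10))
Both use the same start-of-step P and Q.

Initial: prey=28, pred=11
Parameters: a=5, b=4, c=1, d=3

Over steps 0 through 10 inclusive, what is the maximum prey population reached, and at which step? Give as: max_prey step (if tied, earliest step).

Step 1: prey: 28+14-12=30; pred: 11+3-3=11
Step 2: prey: 30+15-13=32; pred: 11+3-3=11
Step 3: prey: 32+16-14=34; pred: 11+3-3=11
Step 4: prey: 34+17-14=37; pred: 11+3-3=11
Step 5: prey: 37+18-16=39; pred: 11+4-3=12
Step 6: prey: 39+19-18=40; pred: 12+4-3=13
Step 7: prey: 40+20-20=40; pred: 13+5-3=15
Step 8: prey: 40+20-24=36; pred: 15+6-4=17
Step 9: prey: 36+18-24=30; pred: 17+6-5=18
Step 10: prey: 30+15-21=24; pred: 18+5-5=18
Max prey = 40 at step 6

Answer: 40 6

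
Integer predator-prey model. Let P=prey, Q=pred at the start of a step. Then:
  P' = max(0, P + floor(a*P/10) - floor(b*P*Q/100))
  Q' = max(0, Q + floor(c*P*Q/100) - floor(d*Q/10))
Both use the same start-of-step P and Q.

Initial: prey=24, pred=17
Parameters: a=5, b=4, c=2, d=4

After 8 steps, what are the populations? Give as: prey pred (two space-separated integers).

Answer: 14 5

Derivation:
Step 1: prey: 24+12-16=20; pred: 17+8-6=19
Step 2: prey: 20+10-15=15; pred: 19+7-7=19
Step 3: prey: 15+7-11=11; pred: 19+5-7=17
Step 4: prey: 11+5-7=9; pred: 17+3-6=14
Step 5: prey: 9+4-5=8; pred: 14+2-5=11
Step 6: prey: 8+4-3=9; pred: 11+1-4=8
Step 7: prey: 9+4-2=11; pred: 8+1-3=6
Step 8: prey: 11+5-2=14; pred: 6+1-2=5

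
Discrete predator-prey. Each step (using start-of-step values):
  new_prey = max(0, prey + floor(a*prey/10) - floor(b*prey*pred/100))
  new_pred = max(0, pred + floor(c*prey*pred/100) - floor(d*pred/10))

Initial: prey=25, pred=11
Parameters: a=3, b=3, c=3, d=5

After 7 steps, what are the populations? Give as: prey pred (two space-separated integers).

Step 1: prey: 25+7-8=24; pred: 11+8-5=14
Step 2: prey: 24+7-10=21; pred: 14+10-7=17
Step 3: prey: 21+6-10=17; pred: 17+10-8=19
Step 4: prey: 17+5-9=13; pred: 19+9-9=19
Step 5: prey: 13+3-7=9; pred: 19+7-9=17
Step 6: prey: 9+2-4=7; pred: 17+4-8=13
Step 7: prey: 7+2-2=7; pred: 13+2-6=9

Answer: 7 9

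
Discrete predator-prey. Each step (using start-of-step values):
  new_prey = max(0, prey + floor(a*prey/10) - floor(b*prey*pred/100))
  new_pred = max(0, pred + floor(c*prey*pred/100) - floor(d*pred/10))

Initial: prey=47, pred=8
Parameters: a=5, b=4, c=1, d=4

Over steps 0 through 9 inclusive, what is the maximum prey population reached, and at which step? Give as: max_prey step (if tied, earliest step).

Answer: 79 4

Derivation:
Step 1: prey: 47+23-15=55; pred: 8+3-3=8
Step 2: prey: 55+27-17=65; pred: 8+4-3=9
Step 3: prey: 65+32-23=74; pred: 9+5-3=11
Step 4: prey: 74+37-32=79; pred: 11+8-4=15
Step 5: prey: 79+39-47=71; pred: 15+11-6=20
Step 6: prey: 71+35-56=50; pred: 20+14-8=26
Step 7: prey: 50+25-52=23; pred: 26+13-10=29
Step 8: prey: 23+11-26=8; pred: 29+6-11=24
Step 9: prey: 8+4-7=5; pred: 24+1-9=16
Max prey = 79 at step 4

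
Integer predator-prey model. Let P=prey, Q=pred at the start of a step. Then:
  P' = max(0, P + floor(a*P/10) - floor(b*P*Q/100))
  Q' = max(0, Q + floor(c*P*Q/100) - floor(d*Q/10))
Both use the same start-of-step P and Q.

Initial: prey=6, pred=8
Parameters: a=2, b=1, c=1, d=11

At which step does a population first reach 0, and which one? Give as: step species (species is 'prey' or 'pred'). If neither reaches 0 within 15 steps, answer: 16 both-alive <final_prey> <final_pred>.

Answer: 1 pred

Derivation:
Step 1: prey: 6+1-0=7; pred: 8+0-8=0
First extinction: pred at step 1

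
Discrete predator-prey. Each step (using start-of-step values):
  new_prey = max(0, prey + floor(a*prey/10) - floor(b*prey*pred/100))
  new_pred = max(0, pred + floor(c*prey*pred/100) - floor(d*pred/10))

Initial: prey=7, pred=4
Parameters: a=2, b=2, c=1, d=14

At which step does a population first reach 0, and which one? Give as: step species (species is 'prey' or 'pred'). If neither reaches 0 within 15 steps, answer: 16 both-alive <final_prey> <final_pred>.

Step 1: prey: 7+1-0=8; pred: 4+0-5=0
First extinction: pred at step 1

Answer: 1 pred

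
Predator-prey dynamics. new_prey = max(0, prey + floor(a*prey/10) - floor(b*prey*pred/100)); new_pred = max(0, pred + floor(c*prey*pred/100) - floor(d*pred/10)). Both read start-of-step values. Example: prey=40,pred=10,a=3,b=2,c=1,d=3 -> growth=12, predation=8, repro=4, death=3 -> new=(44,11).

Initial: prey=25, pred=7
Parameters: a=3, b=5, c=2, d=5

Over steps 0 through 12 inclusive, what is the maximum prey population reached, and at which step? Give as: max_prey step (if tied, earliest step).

Answer: 27 12

Derivation:
Step 1: prey: 25+7-8=24; pred: 7+3-3=7
Step 2: prey: 24+7-8=23; pred: 7+3-3=7
Step 3: prey: 23+6-8=21; pred: 7+3-3=7
Step 4: prey: 21+6-7=20; pred: 7+2-3=6
Step 5: prey: 20+6-6=20; pred: 6+2-3=5
Step 6: prey: 20+6-5=21; pred: 5+2-2=5
Step 7: prey: 21+6-5=22; pred: 5+2-2=5
Step 8: prey: 22+6-5=23; pred: 5+2-2=5
Step 9: prey: 23+6-5=24; pred: 5+2-2=5
Step 10: prey: 24+7-6=25; pred: 5+2-2=5
Step 11: prey: 25+7-6=26; pred: 5+2-2=5
Step 12: prey: 26+7-6=27; pred: 5+2-2=5
Max prey = 27 at step 12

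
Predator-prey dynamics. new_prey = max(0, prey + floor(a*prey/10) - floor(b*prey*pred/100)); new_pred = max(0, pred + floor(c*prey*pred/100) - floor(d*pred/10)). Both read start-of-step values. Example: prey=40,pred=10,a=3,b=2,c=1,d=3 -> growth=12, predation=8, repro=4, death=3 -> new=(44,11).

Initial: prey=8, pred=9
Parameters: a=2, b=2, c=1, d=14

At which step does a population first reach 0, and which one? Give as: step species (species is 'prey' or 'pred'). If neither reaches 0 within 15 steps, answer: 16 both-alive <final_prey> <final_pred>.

Answer: 1 pred

Derivation:
Step 1: prey: 8+1-1=8; pred: 9+0-12=0
First extinction: pred at step 1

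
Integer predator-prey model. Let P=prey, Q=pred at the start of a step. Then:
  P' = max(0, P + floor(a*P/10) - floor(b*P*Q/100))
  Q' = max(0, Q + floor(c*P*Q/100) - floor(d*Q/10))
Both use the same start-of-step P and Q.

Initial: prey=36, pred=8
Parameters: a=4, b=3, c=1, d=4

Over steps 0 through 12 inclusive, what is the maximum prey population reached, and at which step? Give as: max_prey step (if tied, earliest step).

Step 1: prey: 36+14-8=42; pred: 8+2-3=7
Step 2: prey: 42+16-8=50; pred: 7+2-2=7
Step 3: prey: 50+20-10=60; pred: 7+3-2=8
Step 4: prey: 60+24-14=70; pred: 8+4-3=9
Step 5: prey: 70+28-18=80; pred: 9+6-3=12
Step 6: prey: 80+32-28=84; pred: 12+9-4=17
Step 7: prey: 84+33-42=75; pred: 17+14-6=25
Step 8: prey: 75+30-56=49; pred: 25+18-10=33
Step 9: prey: 49+19-48=20; pred: 33+16-13=36
Step 10: prey: 20+8-21=7; pred: 36+7-14=29
Step 11: prey: 7+2-6=3; pred: 29+2-11=20
Step 12: prey: 3+1-1=3; pred: 20+0-8=12
Max prey = 84 at step 6

Answer: 84 6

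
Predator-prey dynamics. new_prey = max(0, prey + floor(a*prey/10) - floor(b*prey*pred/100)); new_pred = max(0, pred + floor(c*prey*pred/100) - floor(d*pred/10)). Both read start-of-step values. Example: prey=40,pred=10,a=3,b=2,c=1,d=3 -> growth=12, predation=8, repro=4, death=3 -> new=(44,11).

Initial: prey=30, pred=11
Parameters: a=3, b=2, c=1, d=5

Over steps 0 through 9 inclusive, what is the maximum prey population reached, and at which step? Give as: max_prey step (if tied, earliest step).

Answer: 111 9

Derivation:
Step 1: prey: 30+9-6=33; pred: 11+3-5=9
Step 2: prey: 33+9-5=37; pred: 9+2-4=7
Step 3: prey: 37+11-5=43; pred: 7+2-3=6
Step 4: prey: 43+12-5=50; pred: 6+2-3=5
Step 5: prey: 50+15-5=60; pred: 5+2-2=5
Step 6: prey: 60+18-6=72; pred: 5+3-2=6
Step 7: prey: 72+21-8=85; pred: 6+4-3=7
Step 8: prey: 85+25-11=99; pred: 7+5-3=9
Step 9: prey: 99+29-17=111; pred: 9+8-4=13
Max prey = 111 at step 9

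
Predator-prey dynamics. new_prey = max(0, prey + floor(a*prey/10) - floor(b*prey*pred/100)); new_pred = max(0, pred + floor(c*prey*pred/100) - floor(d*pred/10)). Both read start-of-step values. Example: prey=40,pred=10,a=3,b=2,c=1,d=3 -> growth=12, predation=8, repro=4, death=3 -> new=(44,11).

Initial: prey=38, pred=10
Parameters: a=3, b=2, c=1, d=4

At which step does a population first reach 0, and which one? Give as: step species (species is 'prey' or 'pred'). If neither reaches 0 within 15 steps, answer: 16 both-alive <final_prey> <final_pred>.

Answer: 16 both-alive 15 10

Derivation:
Step 1: prey: 38+11-7=42; pred: 10+3-4=9
Step 2: prey: 42+12-7=47; pred: 9+3-3=9
Step 3: prey: 47+14-8=53; pred: 9+4-3=10
Step 4: prey: 53+15-10=58; pred: 10+5-4=11
Step 5: prey: 58+17-12=63; pred: 11+6-4=13
Step 6: prey: 63+18-16=65; pred: 13+8-5=16
Step 7: prey: 65+19-20=64; pred: 16+10-6=20
Step 8: prey: 64+19-25=58; pred: 20+12-8=24
Step 9: prey: 58+17-27=48; pred: 24+13-9=28
Step 10: prey: 48+14-26=36; pred: 28+13-11=30
Step 11: prey: 36+10-21=25; pred: 30+10-12=28
Step 12: prey: 25+7-14=18; pred: 28+7-11=24
Step 13: prey: 18+5-8=15; pred: 24+4-9=19
Step 14: prey: 15+4-5=14; pred: 19+2-7=14
Step 15: prey: 14+4-3=15; pred: 14+1-5=10
No extinction within 15 steps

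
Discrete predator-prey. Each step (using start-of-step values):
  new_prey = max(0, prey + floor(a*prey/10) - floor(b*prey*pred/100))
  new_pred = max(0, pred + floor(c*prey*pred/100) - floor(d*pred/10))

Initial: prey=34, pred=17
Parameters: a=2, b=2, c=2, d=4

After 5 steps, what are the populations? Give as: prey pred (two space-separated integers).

Answer: 7 20

Derivation:
Step 1: prey: 34+6-11=29; pred: 17+11-6=22
Step 2: prey: 29+5-12=22; pred: 22+12-8=26
Step 3: prey: 22+4-11=15; pred: 26+11-10=27
Step 4: prey: 15+3-8=10; pred: 27+8-10=25
Step 5: prey: 10+2-5=7; pred: 25+5-10=20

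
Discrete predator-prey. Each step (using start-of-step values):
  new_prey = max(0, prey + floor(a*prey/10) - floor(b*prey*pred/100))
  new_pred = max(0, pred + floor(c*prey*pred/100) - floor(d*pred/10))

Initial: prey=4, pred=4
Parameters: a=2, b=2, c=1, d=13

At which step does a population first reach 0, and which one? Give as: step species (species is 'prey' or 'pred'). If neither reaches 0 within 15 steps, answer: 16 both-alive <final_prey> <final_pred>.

Answer: 1 pred

Derivation:
Step 1: prey: 4+0-0=4; pred: 4+0-5=0
First extinction: pred at step 1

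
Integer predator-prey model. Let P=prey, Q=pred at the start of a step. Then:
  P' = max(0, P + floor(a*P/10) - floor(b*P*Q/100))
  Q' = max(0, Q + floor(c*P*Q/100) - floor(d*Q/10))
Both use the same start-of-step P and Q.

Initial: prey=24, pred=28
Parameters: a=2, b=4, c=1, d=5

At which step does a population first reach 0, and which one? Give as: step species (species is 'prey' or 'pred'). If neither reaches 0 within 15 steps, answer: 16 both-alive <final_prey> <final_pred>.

Step 1: prey: 24+4-26=2; pred: 28+6-14=20
Step 2: prey: 2+0-1=1; pred: 20+0-10=10
Step 3: prey: 1+0-0=1; pred: 10+0-5=5
Step 4: prey: 1+0-0=1; pred: 5+0-2=3
Step 5: prey: 1+0-0=1; pred: 3+0-1=2
Step 6: prey: 1+0-0=1; pred: 2+0-1=1
Step 7: prey: 1+0-0=1; pred: 1+0-0=1
Steps 8-15: state stable at prey=1, pred=1 (no change)
No extinction within 15 steps

Answer: 16 both-alive 1 1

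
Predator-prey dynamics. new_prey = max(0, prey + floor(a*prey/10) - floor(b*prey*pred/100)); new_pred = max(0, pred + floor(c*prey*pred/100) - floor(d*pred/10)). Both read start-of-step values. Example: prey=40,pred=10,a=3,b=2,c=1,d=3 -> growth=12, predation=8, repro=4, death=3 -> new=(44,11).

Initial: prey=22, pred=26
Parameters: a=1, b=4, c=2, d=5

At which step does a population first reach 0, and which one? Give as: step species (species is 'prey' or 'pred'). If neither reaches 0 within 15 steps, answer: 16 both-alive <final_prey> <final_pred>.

Answer: 16 both-alive 1 1

Derivation:
Step 1: prey: 22+2-22=2; pred: 26+11-13=24
Step 2: prey: 2+0-1=1; pred: 24+0-12=12
Step 3: prey: 1+0-0=1; pred: 12+0-6=6
Step 4: prey: 1+0-0=1; pred: 6+0-3=3
Step 5: prey: 1+0-0=1; pred: 3+0-1=2
Step 6: prey: 1+0-0=1; pred: 2+0-1=1
Step 7: prey: 1+0-0=1; pred: 1+0-0=1
Steps 8-15: state stable at prey=1, pred=1 (no change)
No extinction within 15 steps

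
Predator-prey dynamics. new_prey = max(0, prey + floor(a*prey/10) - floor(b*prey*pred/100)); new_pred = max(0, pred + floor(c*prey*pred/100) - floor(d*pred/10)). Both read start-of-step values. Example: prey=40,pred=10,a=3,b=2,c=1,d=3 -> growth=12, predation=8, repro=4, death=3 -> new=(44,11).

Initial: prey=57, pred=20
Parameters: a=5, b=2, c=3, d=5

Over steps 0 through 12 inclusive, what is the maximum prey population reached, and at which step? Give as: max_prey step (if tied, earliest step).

Answer: 63 1

Derivation:
Step 1: prey: 57+28-22=63; pred: 20+34-10=44
Step 2: prey: 63+31-55=39; pred: 44+83-22=105
Step 3: prey: 39+19-81=0; pred: 105+122-52=175
Step 4: prey: 0+0-0=0; pred: 175+0-87=88
Step 5: prey: 0+0-0=0; pred: 88+0-44=44
Step 6: prey: 0+0-0=0; pred: 44+0-22=22
Step 7: prey: 0+0-0=0; pred: 22+0-11=11
Step 8: prey: 0+0-0=0; pred: 11+0-5=6
Step 9: prey: 0+0-0=0; pred: 6+0-3=3
Step 10: prey: 0+0-0=0; pred: 3+0-1=2
Step 11: prey: 0+0-0=0; pred: 2+0-1=1
Step 12: prey: 0+0-0=0; pred: 1+0-0=1
Max prey = 63 at step 1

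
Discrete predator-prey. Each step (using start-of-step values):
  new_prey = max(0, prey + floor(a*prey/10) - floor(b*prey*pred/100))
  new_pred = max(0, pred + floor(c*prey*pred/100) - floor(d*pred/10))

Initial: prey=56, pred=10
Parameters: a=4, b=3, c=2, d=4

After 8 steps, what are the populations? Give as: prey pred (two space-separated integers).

Answer: 0 9

Derivation:
Step 1: prey: 56+22-16=62; pred: 10+11-4=17
Step 2: prey: 62+24-31=55; pred: 17+21-6=32
Step 3: prey: 55+22-52=25; pred: 32+35-12=55
Step 4: prey: 25+10-41=0; pred: 55+27-22=60
Step 5: prey: 0+0-0=0; pred: 60+0-24=36
Step 6: prey: 0+0-0=0; pred: 36+0-14=22
Step 7: prey: 0+0-0=0; pred: 22+0-8=14
Step 8: prey: 0+0-0=0; pred: 14+0-5=9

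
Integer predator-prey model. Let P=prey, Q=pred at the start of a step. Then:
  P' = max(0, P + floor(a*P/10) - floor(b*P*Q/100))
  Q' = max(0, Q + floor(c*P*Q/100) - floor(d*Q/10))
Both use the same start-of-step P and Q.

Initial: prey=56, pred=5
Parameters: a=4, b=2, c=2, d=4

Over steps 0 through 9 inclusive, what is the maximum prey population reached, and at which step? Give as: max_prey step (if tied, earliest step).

Answer: 98 3

Derivation:
Step 1: prey: 56+22-5=73; pred: 5+5-2=8
Step 2: prey: 73+29-11=91; pred: 8+11-3=16
Step 3: prey: 91+36-29=98; pred: 16+29-6=39
Step 4: prey: 98+39-76=61; pred: 39+76-15=100
Step 5: prey: 61+24-122=0; pred: 100+122-40=182
Step 6: prey: 0+0-0=0; pred: 182+0-72=110
Step 7: prey: 0+0-0=0; pred: 110+0-44=66
Step 8: prey: 0+0-0=0; pred: 66+0-26=40
Step 9: prey: 0+0-0=0; pred: 40+0-16=24
Max prey = 98 at step 3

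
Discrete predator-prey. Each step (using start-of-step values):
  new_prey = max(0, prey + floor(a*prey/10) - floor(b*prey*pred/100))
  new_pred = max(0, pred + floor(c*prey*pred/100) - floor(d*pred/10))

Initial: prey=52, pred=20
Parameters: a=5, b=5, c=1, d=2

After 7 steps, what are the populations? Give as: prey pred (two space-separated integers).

Step 1: prey: 52+26-52=26; pred: 20+10-4=26
Step 2: prey: 26+13-33=6; pred: 26+6-5=27
Step 3: prey: 6+3-8=1; pred: 27+1-5=23
Step 4: prey: 1+0-1=0; pred: 23+0-4=19
Step 5: prey: 0+0-0=0; pred: 19+0-3=16
Step 6: prey: 0+0-0=0; pred: 16+0-3=13
Step 7: prey: 0+0-0=0; pred: 13+0-2=11

Answer: 0 11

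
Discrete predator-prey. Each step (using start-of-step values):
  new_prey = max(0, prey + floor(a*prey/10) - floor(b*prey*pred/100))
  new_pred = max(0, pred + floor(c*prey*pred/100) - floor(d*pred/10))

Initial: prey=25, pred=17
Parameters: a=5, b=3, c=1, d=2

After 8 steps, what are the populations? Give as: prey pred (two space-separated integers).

Step 1: prey: 25+12-12=25; pred: 17+4-3=18
Step 2: prey: 25+12-13=24; pred: 18+4-3=19
Step 3: prey: 24+12-13=23; pred: 19+4-3=20
Step 4: prey: 23+11-13=21; pred: 20+4-4=20
Step 5: prey: 21+10-12=19; pred: 20+4-4=20
Step 6: prey: 19+9-11=17; pred: 20+3-4=19
Step 7: prey: 17+8-9=16; pred: 19+3-3=19
Step 8: prey: 16+8-9=15; pred: 19+3-3=19

Answer: 15 19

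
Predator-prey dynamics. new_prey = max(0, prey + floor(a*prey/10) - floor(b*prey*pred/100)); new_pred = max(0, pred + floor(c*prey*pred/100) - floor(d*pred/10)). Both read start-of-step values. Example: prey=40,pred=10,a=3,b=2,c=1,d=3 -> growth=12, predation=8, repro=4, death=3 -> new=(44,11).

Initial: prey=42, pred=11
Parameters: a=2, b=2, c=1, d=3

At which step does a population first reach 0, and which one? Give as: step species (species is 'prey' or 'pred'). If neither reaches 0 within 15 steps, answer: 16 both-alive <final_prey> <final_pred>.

Step 1: prey: 42+8-9=41; pred: 11+4-3=12
Step 2: prey: 41+8-9=40; pred: 12+4-3=13
Step 3: prey: 40+8-10=38; pred: 13+5-3=15
Step 4: prey: 38+7-11=34; pred: 15+5-4=16
Step 5: prey: 34+6-10=30; pred: 16+5-4=17
Step 6: prey: 30+6-10=26; pred: 17+5-5=17
Step 7: prey: 26+5-8=23; pred: 17+4-5=16
Step 8: prey: 23+4-7=20; pred: 16+3-4=15
Step 9: prey: 20+4-6=18; pred: 15+3-4=14
Step 10: prey: 18+3-5=16; pred: 14+2-4=12
Step 11: prey: 16+3-3=16; pred: 12+1-3=10
Step 12: prey: 16+3-3=16; pred: 10+1-3=8
Step 13: prey: 16+3-2=17; pred: 8+1-2=7
Step 14: prey: 17+3-2=18; pred: 7+1-2=6
Step 15: prey: 18+3-2=19; pred: 6+1-1=6
No extinction within 15 steps

Answer: 16 both-alive 19 6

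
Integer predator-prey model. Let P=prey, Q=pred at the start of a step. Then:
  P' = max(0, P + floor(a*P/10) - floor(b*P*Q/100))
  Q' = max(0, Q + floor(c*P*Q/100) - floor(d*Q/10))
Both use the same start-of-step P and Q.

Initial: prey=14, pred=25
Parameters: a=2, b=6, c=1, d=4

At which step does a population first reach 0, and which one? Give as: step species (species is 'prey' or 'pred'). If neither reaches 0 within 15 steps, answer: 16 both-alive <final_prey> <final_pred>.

Step 1: prey: 14+2-21=0; pred: 25+3-10=18
First extinction: prey at step 1

Answer: 1 prey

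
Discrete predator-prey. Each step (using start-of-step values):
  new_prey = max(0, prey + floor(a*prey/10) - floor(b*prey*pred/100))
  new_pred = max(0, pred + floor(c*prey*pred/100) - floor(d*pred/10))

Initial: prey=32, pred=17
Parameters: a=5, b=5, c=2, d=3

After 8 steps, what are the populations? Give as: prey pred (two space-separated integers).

Step 1: prey: 32+16-27=21; pred: 17+10-5=22
Step 2: prey: 21+10-23=8; pred: 22+9-6=25
Step 3: prey: 8+4-10=2; pred: 25+4-7=22
Step 4: prey: 2+1-2=1; pred: 22+0-6=16
Step 5: prey: 1+0-0=1; pred: 16+0-4=12
Step 6: prey: 1+0-0=1; pred: 12+0-3=9
Step 7: prey: 1+0-0=1; pred: 9+0-2=7
Step 8: prey: 1+0-0=1; pred: 7+0-2=5

Answer: 1 5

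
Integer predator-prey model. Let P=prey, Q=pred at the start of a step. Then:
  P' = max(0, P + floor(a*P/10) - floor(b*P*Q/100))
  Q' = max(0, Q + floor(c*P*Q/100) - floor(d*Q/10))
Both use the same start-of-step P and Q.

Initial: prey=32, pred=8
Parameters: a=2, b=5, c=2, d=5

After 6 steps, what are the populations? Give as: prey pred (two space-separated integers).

Step 1: prey: 32+6-12=26; pred: 8+5-4=9
Step 2: prey: 26+5-11=20; pred: 9+4-4=9
Step 3: prey: 20+4-9=15; pred: 9+3-4=8
Step 4: prey: 15+3-6=12; pred: 8+2-4=6
Step 5: prey: 12+2-3=11; pred: 6+1-3=4
Step 6: prey: 11+2-2=11; pred: 4+0-2=2

Answer: 11 2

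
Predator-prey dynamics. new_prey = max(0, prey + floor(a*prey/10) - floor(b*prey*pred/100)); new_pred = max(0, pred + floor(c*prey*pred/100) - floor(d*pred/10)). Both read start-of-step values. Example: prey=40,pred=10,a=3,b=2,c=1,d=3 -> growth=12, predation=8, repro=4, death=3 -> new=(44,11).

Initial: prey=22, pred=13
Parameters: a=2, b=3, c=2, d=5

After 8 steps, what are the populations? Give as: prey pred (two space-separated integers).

Step 1: prey: 22+4-8=18; pred: 13+5-6=12
Step 2: prey: 18+3-6=15; pred: 12+4-6=10
Step 3: prey: 15+3-4=14; pred: 10+3-5=8
Step 4: prey: 14+2-3=13; pred: 8+2-4=6
Step 5: prey: 13+2-2=13; pred: 6+1-3=4
Step 6: prey: 13+2-1=14; pred: 4+1-2=3
Step 7: prey: 14+2-1=15; pred: 3+0-1=2
Step 8: prey: 15+3-0=18; pred: 2+0-1=1

Answer: 18 1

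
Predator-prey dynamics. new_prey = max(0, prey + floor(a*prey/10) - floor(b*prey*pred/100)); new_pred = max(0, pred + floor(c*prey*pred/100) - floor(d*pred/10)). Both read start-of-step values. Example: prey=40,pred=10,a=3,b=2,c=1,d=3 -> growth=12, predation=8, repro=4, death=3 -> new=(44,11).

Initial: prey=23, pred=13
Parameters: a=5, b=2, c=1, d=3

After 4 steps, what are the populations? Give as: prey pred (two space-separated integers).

Answer: 58 16

Derivation:
Step 1: prey: 23+11-5=29; pred: 13+2-3=12
Step 2: prey: 29+14-6=37; pred: 12+3-3=12
Step 3: prey: 37+18-8=47; pred: 12+4-3=13
Step 4: prey: 47+23-12=58; pred: 13+6-3=16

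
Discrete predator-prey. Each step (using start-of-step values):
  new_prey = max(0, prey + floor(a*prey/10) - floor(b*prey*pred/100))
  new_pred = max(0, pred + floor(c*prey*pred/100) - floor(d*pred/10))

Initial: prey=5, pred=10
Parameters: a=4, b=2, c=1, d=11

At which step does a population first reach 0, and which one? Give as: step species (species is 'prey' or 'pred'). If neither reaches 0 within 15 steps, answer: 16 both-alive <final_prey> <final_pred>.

Step 1: prey: 5+2-1=6; pred: 10+0-11=0
First extinction: pred at step 1

Answer: 1 pred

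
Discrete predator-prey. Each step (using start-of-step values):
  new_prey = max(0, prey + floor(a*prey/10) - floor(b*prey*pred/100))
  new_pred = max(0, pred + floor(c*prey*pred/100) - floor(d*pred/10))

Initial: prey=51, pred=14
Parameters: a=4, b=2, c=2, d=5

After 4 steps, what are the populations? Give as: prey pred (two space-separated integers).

Answer: 12 72

Derivation:
Step 1: prey: 51+20-14=57; pred: 14+14-7=21
Step 2: prey: 57+22-23=56; pred: 21+23-10=34
Step 3: prey: 56+22-38=40; pred: 34+38-17=55
Step 4: prey: 40+16-44=12; pred: 55+44-27=72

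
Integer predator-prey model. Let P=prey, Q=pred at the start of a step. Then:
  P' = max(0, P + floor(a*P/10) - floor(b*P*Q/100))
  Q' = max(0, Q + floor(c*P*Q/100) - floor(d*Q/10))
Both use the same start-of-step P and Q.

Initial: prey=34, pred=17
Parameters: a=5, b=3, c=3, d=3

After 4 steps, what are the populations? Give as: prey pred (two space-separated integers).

Answer: 0 48

Derivation:
Step 1: prey: 34+17-17=34; pred: 17+17-5=29
Step 2: prey: 34+17-29=22; pred: 29+29-8=50
Step 3: prey: 22+11-33=0; pred: 50+33-15=68
Step 4: prey: 0+0-0=0; pred: 68+0-20=48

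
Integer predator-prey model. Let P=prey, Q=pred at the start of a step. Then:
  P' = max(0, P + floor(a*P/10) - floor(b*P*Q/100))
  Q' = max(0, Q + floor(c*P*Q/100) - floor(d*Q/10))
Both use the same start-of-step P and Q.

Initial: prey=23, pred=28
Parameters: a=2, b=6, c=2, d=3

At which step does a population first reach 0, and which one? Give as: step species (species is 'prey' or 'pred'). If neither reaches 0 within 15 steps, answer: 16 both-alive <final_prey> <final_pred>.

Answer: 1 prey

Derivation:
Step 1: prey: 23+4-38=0; pred: 28+12-8=32
First extinction: prey at step 1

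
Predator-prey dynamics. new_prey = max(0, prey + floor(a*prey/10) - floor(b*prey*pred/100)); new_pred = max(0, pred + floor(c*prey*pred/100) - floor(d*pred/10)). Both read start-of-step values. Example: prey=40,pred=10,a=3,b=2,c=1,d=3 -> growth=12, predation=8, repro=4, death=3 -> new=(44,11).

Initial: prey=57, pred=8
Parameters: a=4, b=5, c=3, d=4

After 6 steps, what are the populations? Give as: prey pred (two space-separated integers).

Answer: 0 14

Derivation:
Step 1: prey: 57+22-22=57; pred: 8+13-3=18
Step 2: prey: 57+22-51=28; pred: 18+30-7=41
Step 3: prey: 28+11-57=0; pred: 41+34-16=59
Step 4: prey: 0+0-0=0; pred: 59+0-23=36
Step 5: prey: 0+0-0=0; pred: 36+0-14=22
Step 6: prey: 0+0-0=0; pred: 22+0-8=14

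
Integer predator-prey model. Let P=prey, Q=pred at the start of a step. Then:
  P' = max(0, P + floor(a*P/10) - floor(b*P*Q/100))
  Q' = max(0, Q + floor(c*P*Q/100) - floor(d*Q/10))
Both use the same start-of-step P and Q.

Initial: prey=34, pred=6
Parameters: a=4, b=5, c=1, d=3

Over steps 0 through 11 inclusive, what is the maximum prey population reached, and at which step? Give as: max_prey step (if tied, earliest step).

Answer: 45 5

Derivation:
Step 1: prey: 34+13-10=37; pred: 6+2-1=7
Step 2: prey: 37+14-12=39; pred: 7+2-2=7
Step 3: prey: 39+15-13=41; pred: 7+2-2=7
Step 4: prey: 41+16-14=43; pred: 7+2-2=7
Step 5: prey: 43+17-15=45; pred: 7+3-2=8
Step 6: prey: 45+18-18=45; pred: 8+3-2=9
Step 7: prey: 45+18-20=43; pred: 9+4-2=11
Step 8: prey: 43+17-23=37; pred: 11+4-3=12
Step 9: prey: 37+14-22=29; pred: 12+4-3=13
Step 10: prey: 29+11-18=22; pred: 13+3-3=13
Step 11: prey: 22+8-14=16; pred: 13+2-3=12
Max prey = 45 at step 5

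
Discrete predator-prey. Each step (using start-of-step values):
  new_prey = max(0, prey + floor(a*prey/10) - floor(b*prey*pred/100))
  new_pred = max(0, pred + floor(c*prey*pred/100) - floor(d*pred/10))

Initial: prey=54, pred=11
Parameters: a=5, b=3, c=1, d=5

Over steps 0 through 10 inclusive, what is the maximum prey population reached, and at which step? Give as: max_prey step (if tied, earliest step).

Step 1: prey: 54+27-17=64; pred: 11+5-5=11
Step 2: prey: 64+32-21=75; pred: 11+7-5=13
Step 3: prey: 75+37-29=83; pred: 13+9-6=16
Step 4: prey: 83+41-39=85; pred: 16+13-8=21
Step 5: prey: 85+42-53=74; pred: 21+17-10=28
Step 6: prey: 74+37-62=49; pred: 28+20-14=34
Step 7: prey: 49+24-49=24; pred: 34+16-17=33
Step 8: prey: 24+12-23=13; pred: 33+7-16=24
Step 9: prey: 13+6-9=10; pred: 24+3-12=15
Step 10: prey: 10+5-4=11; pred: 15+1-7=9
Max prey = 85 at step 4

Answer: 85 4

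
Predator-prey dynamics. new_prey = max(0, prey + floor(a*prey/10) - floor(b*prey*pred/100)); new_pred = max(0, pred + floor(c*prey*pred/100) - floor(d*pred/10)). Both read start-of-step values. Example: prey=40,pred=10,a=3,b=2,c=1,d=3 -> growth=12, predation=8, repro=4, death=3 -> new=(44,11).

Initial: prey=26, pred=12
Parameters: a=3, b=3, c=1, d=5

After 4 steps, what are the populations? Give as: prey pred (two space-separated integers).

Answer: 31 4

Derivation:
Step 1: prey: 26+7-9=24; pred: 12+3-6=9
Step 2: prey: 24+7-6=25; pred: 9+2-4=7
Step 3: prey: 25+7-5=27; pred: 7+1-3=5
Step 4: prey: 27+8-4=31; pred: 5+1-2=4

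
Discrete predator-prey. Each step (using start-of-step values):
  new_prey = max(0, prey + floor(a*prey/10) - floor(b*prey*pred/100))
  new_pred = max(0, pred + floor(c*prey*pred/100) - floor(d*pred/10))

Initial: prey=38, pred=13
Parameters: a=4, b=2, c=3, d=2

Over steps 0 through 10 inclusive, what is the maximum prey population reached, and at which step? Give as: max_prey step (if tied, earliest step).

Step 1: prey: 38+15-9=44; pred: 13+14-2=25
Step 2: prey: 44+17-22=39; pred: 25+33-5=53
Step 3: prey: 39+15-41=13; pred: 53+62-10=105
Step 4: prey: 13+5-27=0; pred: 105+40-21=124
Step 5: prey: 0+0-0=0; pred: 124+0-24=100
Step 6: prey: 0+0-0=0; pred: 100+0-20=80
Step 7: prey: 0+0-0=0; pred: 80+0-16=64
Step 8: prey: 0+0-0=0; pred: 64+0-12=52
Step 9: prey: 0+0-0=0; pred: 52+0-10=42
Step 10: prey: 0+0-0=0; pred: 42+0-8=34
Max prey = 44 at step 1

Answer: 44 1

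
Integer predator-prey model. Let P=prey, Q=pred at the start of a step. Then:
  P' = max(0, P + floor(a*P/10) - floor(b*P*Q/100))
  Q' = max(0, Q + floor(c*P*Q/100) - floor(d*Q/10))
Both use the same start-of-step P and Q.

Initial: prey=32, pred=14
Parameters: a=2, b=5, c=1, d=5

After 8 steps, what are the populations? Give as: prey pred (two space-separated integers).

Answer: 18 1

Derivation:
Step 1: prey: 32+6-22=16; pred: 14+4-7=11
Step 2: prey: 16+3-8=11; pred: 11+1-5=7
Step 3: prey: 11+2-3=10; pred: 7+0-3=4
Step 4: prey: 10+2-2=10; pred: 4+0-2=2
Step 5: prey: 10+2-1=11; pred: 2+0-1=1
Step 6: prey: 11+2-0=13; pred: 1+0-0=1
Step 7: prey: 13+2-0=15; pred: 1+0-0=1
Step 8: prey: 15+3-0=18; pred: 1+0-0=1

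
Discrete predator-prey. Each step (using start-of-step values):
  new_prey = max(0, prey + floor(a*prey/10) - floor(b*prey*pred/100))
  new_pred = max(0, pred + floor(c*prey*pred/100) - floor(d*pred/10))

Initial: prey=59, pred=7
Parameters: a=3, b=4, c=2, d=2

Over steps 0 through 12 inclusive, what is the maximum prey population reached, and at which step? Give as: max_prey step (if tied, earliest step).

Answer: 60 1

Derivation:
Step 1: prey: 59+17-16=60; pred: 7+8-1=14
Step 2: prey: 60+18-33=45; pred: 14+16-2=28
Step 3: prey: 45+13-50=8; pred: 28+25-5=48
Step 4: prey: 8+2-15=0; pred: 48+7-9=46
Step 5: prey: 0+0-0=0; pred: 46+0-9=37
Step 6: prey: 0+0-0=0; pred: 37+0-7=30
Step 7: prey: 0+0-0=0; pred: 30+0-6=24
Step 8: prey: 0+0-0=0; pred: 24+0-4=20
Step 9: prey: 0+0-0=0; pred: 20+0-4=16
Step 10: prey: 0+0-0=0; pred: 16+0-3=13
Step 11: prey: 0+0-0=0; pred: 13+0-2=11
Step 12: prey: 0+0-0=0; pred: 11+0-2=9
Max prey = 60 at step 1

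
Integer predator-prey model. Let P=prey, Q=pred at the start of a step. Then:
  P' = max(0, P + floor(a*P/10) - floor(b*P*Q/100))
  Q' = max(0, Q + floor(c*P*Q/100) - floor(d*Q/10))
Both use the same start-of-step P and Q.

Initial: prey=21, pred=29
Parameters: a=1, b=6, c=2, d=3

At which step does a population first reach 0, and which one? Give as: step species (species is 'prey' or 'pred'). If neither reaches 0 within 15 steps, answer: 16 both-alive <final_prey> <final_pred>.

Answer: 1 prey

Derivation:
Step 1: prey: 21+2-36=0; pred: 29+12-8=33
First extinction: prey at step 1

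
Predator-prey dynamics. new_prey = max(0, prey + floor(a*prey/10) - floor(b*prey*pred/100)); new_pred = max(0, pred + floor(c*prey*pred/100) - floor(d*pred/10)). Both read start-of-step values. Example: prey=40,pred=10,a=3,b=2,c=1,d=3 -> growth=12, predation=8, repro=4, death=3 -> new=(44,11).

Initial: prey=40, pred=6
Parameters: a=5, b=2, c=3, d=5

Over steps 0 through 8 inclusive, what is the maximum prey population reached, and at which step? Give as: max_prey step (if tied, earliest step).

Step 1: prey: 40+20-4=56; pred: 6+7-3=10
Step 2: prey: 56+28-11=73; pred: 10+16-5=21
Step 3: prey: 73+36-30=79; pred: 21+45-10=56
Step 4: prey: 79+39-88=30; pred: 56+132-28=160
Step 5: prey: 30+15-96=0; pred: 160+144-80=224
Step 6: prey: 0+0-0=0; pred: 224+0-112=112
Step 7: prey: 0+0-0=0; pred: 112+0-56=56
Step 8: prey: 0+0-0=0; pred: 56+0-28=28
Max prey = 79 at step 3

Answer: 79 3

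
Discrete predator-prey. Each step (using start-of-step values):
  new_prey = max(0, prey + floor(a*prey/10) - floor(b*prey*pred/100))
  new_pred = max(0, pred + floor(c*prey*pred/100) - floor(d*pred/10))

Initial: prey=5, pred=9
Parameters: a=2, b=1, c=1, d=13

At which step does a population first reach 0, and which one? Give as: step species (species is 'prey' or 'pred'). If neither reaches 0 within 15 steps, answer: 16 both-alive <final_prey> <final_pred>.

Step 1: prey: 5+1-0=6; pred: 9+0-11=0
First extinction: pred at step 1

Answer: 1 pred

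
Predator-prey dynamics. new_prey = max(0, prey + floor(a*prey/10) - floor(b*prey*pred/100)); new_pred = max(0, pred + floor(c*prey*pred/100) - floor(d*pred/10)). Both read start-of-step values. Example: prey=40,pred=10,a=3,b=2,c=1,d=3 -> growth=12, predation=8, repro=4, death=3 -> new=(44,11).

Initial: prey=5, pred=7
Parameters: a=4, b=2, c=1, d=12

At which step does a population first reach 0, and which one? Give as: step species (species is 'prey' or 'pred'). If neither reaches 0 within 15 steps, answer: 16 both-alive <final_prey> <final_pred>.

Answer: 1 pred

Derivation:
Step 1: prey: 5+2-0=7; pred: 7+0-8=0
First extinction: pred at step 1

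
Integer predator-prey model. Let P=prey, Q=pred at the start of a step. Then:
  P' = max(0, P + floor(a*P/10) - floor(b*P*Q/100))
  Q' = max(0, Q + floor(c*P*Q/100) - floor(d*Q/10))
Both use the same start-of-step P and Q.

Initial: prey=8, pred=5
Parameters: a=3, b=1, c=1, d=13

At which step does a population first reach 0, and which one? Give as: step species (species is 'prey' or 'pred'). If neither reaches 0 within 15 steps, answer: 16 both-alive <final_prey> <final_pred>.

Answer: 1 pred

Derivation:
Step 1: prey: 8+2-0=10; pred: 5+0-6=0
First extinction: pred at step 1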